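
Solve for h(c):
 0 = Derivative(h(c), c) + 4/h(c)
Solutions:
 h(c) = -sqrt(C1 - 8*c)
 h(c) = sqrt(C1 - 8*c)


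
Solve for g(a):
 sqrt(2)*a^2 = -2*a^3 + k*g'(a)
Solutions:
 g(a) = C1 + a^4/(2*k) + sqrt(2)*a^3/(3*k)


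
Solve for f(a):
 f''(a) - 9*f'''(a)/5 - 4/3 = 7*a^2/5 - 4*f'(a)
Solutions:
 f(a) = C1 + C2*exp(a*(5 - sqrt(745))/18) + C3*exp(a*(5 + sqrt(745))/18) + 7*a^3/60 - 7*a^2/80 + 1661*a/2400


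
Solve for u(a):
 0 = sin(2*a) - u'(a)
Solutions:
 u(a) = C1 - cos(2*a)/2


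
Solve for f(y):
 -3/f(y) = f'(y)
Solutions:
 f(y) = -sqrt(C1 - 6*y)
 f(y) = sqrt(C1 - 6*y)


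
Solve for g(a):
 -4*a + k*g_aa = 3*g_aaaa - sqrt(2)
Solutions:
 g(a) = C1 + C2*a + C3*exp(-sqrt(3)*a*sqrt(k)/3) + C4*exp(sqrt(3)*a*sqrt(k)/3) + 2*a^3/(3*k) - sqrt(2)*a^2/(2*k)


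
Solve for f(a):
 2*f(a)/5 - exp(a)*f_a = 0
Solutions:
 f(a) = C1*exp(-2*exp(-a)/5)


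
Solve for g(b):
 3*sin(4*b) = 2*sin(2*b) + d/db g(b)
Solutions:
 g(b) = C1 + cos(2*b) - 3*cos(4*b)/4


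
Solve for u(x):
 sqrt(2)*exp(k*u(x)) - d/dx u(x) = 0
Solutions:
 u(x) = Piecewise((log(-1/(C1*k + sqrt(2)*k*x))/k, Ne(k, 0)), (nan, True))
 u(x) = Piecewise((C1 + sqrt(2)*x, Eq(k, 0)), (nan, True))


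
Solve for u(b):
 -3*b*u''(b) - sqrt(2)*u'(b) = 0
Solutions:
 u(b) = C1 + C2*b^(1 - sqrt(2)/3)


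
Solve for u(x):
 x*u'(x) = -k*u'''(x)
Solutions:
 u(x) = C1 + Integral(C2*airyai(x*(-1/k)^(1/3)) + C3*airybi(x*(-1/k)^(1/3)), x)


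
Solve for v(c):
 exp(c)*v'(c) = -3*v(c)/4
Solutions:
 v(c) = C1*exp(3*exp(-c)/4)


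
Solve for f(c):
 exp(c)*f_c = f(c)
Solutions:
 f(c) = C1*exp(-exp(-c))


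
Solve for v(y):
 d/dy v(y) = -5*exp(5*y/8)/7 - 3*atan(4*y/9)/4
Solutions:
 v(y) = C1 - 3*y*atan(4*y/9)/4 - 8*exp(5*y/8)/7 + 27*log(16*y^2 + 81)/32


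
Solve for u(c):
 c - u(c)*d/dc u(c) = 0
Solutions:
 u(c) = -sqrt(C1 + c^2)
 u(c) = sqrt(C1 + c^2)


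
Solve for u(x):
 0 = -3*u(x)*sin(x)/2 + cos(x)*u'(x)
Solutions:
 u(x) = C1/cos(x)^(3/2)


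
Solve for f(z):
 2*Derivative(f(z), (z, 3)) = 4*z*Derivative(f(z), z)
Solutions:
 f(z) = C1 + Integral(C2*airyai(2^(1/3)*z) + C3*airybi(2^(1/3)*z), z)


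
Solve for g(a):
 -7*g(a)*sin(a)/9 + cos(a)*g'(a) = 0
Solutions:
 g(a) = C1/cos(a)^(7/9)


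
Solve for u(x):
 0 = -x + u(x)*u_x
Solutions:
 u(x) = -sqrt(C1 + x^2)
 u(x) = sqrt(C1 + x^2)


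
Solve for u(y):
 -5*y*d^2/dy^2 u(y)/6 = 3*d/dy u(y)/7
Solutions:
 u(y) = C1 + C2*y^(17/35)


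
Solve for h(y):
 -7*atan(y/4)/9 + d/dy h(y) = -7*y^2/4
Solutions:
 h(y) = C1 - 7*y^3/12 + 7*y*atan(y/4)/9 - 14*log(y^2 + 16)/9


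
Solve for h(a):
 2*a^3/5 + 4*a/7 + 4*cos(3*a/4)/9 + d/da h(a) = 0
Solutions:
 h(a) = C1 - a^4/10 - 2*a^2/7 - 16*sin(3*a/4)/27


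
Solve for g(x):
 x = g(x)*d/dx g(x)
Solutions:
 g(x) = -sqrt(C1 + x^2)
 g(x) = sqrt(C1 + x^2)


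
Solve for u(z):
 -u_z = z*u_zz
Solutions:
 u(z) = C1 + C2*log(z)


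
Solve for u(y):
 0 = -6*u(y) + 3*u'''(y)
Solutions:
 u(y) = C3*exp(2^(1/3)*y) + (C1*sin(2^(1/3)*sqrt(3)*y/2) + C2*cos(2^(1/3)*sqrt(3)*y/2))*exp(-2^(1/3)*y/2)


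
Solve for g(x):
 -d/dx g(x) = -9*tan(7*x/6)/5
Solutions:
 g(x) = C1 - 54*log(cos(7*x/6))/35


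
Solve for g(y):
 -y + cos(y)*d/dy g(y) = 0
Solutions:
 g(y) = C1 + Integral(y/cos(y), y)


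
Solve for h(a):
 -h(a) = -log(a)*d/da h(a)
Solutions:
 h(a) = C1*exp(li(a))


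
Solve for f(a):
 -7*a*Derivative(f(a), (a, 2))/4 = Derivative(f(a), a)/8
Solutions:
 f(a) = C1 + C2*a^(13/14)


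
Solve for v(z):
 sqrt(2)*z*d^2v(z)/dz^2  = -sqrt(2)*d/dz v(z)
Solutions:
 v(z) = C1 + C2*log(z)


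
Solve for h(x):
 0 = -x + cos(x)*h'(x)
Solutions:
 h(x) = C1 + Integral(x/cos(x), x)


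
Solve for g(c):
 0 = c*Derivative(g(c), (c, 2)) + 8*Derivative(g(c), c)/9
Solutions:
 g(c) = C1 + C2*c^(1/9)


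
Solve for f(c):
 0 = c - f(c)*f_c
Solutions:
 f(c) = -sqrt(C1 + c^2)
 f(c) = sqrt(C1 + c^2)


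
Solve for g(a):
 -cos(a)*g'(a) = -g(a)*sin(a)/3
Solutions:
 g(a) = C1/cos(a)^(1/3)


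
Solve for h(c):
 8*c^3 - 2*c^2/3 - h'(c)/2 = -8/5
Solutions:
 h(c) = C1 + 4*c^4 - 4*c^3/9 + 16*c/5


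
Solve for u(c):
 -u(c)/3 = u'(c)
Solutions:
 u(c) = C1*exp(-c/3)


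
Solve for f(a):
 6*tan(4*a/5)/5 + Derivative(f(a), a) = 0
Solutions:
 f(a) = C1 + 3*log(cos(4*a/5))/2


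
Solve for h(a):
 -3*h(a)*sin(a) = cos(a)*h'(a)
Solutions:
 h(a) = C1*cos(a)^3


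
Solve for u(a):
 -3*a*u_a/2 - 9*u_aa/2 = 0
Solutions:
 u(a) = C1 + C2*erf(sqrt(6)*a/6)


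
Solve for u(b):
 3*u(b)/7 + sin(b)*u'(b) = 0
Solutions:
 u(b) = C1*(cos(b) + 1)^(3/14)/(cos(b) - 1)^(3/14)


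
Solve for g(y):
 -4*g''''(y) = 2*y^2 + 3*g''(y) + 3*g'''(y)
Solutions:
 g(y) = C1 + C2*y - y^4/18 + 2*y^3/9 + 2*y^2/9 + (C3*sin(sqrt(39)*y/8) + C4*cos(sqrt(39)*y/8))*exp(-3*y/8)


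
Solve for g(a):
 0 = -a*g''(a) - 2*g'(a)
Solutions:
 g(a) = C1 + C2/a


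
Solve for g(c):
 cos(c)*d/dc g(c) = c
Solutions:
 g(c) = C1 + Integral(c/cos(c), c)


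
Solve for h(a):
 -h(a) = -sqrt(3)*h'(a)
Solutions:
 h(a) = C1*exp(sqrt(3)*a/3)


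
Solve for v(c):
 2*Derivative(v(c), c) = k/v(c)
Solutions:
 v(c) = -sqrt(C1 + c*k)
 v(c) = sqrt(C1 + c*k)


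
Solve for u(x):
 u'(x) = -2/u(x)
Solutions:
 u(x) = -sqrt(C1 - 4*x)
 u(x) = sqrt(C1 - 4*x)


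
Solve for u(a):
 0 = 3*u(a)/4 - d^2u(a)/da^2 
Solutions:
 u(a) = C1*exp(-sqrt(3)*a/2) + C2*exp(sqrt(3)*a/2)


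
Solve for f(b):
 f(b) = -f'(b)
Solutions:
 f(b) = C1*exp(-b)


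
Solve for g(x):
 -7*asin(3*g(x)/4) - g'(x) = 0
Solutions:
 Integral(1/asin(3*_y/4), (_y, g(x))) = C1 - 7*x


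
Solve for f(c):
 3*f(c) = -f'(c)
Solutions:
 f(c) = C1*exp(-3*c)


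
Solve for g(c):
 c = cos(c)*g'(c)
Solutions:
 g(c) = C1 + Integral(c/cos(c), c)


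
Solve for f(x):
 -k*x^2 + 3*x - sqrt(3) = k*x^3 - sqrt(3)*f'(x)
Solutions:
 f(x) = C1 + sqrt(3)*k*x^4/12 + sqrt(3)*k*x^3/9 - sqrt(3)*x^2/2 + x


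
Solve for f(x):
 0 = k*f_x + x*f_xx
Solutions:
 f(x) = C1 + x^(1 - re(k))*(C2*sin(log(x)*Abs(im(k))) + C3*cos(log(x)*im(k)))


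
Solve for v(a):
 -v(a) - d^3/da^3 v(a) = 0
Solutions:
 v(a) = C3*exp(-a) + (C1*sin(sqrt(3)*a/2) + C2*cos(sqrt(3)*a/2))*exp(a/2)


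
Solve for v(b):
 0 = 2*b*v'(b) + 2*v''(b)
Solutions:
 v(b) = C1 + C2*erf(sqrt(2)*b/2)


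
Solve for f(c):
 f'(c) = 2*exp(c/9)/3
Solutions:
 f(c) = C1 + 6*exp(c/9)


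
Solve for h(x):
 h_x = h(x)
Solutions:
 h(x) = C1*exp(x)


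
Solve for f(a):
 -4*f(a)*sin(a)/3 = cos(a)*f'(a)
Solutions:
 f(a) = C1*cos(a)^(4/3)


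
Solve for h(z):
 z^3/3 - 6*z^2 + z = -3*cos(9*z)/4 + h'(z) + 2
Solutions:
 h(z) = C1 + z^4/12 - 2*z^3 + z^2/2 - 2*z + sin(9*z)/12


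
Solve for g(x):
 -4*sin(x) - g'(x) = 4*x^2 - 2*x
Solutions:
 g(x) = C1 - 4*x^3/3 + x^2 + 4*cos(x)


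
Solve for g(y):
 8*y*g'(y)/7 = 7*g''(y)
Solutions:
 g(y) = C1 + C2*erfi(2*y/7)


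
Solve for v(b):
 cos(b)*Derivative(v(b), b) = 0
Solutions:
 v(b) = C1


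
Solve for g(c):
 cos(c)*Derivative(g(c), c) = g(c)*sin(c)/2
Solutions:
 g(c) = C1/sqrt(cos(c))


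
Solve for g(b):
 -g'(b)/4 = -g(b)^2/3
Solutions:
 g(b) = -3/(C1 + 4*b)


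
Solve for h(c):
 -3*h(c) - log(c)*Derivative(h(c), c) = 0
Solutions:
 h(c) = C1*exp(-3*li(c))


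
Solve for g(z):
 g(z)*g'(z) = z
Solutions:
 g(z) = -sqrt(C1 + z^2)
 g(z) = sqrt(C1 + z^2)


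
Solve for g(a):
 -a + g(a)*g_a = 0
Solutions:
 g(a) = -sqrt(C1 + a^2)
 g(a) = sqrt(C1 + a^2)


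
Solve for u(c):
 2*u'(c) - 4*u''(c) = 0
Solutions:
 u(c) = C1 + C2*exp(c/2)


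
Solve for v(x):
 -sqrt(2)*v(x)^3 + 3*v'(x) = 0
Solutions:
 v(x) = -sqrt(6)*sqrt(-1/(C1 + sqrt(2)*x))/2
 v(x) = sqrt(6)*sqrt(-1/(C1 + sqrt(2)*x))/2


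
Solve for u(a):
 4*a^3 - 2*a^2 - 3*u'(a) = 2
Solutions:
 u(a) = C1 + a^4/3 - 2*a^3/9 - 2*a/3


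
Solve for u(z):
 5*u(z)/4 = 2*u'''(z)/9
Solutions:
 u(z) = C3*exp(45^(1/3)*z/2) + (C1*sin(3*3^(1/6)*5^(1/3)*z/4) + C2*cos(3*3^(1/6)*5^(1/3)*z/4))*exp(-45^(1/3)*z/4)


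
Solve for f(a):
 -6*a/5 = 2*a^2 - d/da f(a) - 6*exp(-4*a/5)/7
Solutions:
 f(a) = C1 + 2*a^3/3 + 3*a^2/5 + 15*exp(-4*a/5)/14


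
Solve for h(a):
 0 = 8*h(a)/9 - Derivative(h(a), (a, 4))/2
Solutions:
 h(a) = C1*exp(-2*sqrt(3)*a/3) + C2*exp(2*sqrt(3)*a/3) + C3*sin(2*sqrt(3)*a/3) + C4*cos(2*sqrt(3)*a/3)


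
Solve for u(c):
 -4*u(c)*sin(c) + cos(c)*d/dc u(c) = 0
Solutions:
 u(c) = C1/cos(c)^4


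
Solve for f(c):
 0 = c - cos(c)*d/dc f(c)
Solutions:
 f(c) = C1 + Integral(c/cos(c), c)


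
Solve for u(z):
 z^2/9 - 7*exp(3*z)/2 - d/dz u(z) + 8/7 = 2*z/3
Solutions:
 u(z) = C1 + z^3/27 - z^2/3 + 8*z/7 - 7*exp(3*z)/6


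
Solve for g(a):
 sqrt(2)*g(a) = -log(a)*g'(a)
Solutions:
 g(a) = C1*exp(-sqrt(2)*li(a))


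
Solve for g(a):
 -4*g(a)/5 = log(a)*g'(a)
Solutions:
 g(a) = C1*exp(-4*li(a)/5)


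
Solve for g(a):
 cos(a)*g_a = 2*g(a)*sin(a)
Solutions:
 g(a) = C1/cos(a)^2


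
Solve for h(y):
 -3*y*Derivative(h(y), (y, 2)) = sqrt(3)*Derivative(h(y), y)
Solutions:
 h(y) = C1 + C2*y^(1 - sqrt(3)/3)


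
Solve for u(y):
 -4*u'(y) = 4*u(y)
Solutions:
 u(y) = C1*exp(-y)


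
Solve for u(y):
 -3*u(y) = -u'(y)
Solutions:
 u(y) = C1*exp(3*y)


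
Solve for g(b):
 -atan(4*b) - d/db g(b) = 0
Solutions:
 g(b) = C1 - b*atan(4*b) + log(16*b^2 + 1)/8


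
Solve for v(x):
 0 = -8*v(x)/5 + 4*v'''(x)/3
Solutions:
 v(x) = C3*exp(5^(2/3)*6^(1/3)*x/5) + (C1*sin(2^(1/3)*3^(5/6)*5^(2/3)*x/10) + C2*cos(2^(1/3)*3^(5/6)*5^(2/3)*x/10))*exp(-5^(2/3)*6^(1/3)*x/10)


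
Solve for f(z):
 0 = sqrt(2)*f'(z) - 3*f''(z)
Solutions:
 f(z) = C1 + C2*exp(sqrt(2)*z/3)


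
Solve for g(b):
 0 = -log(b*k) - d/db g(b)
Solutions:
 g(b) = C1 - b*log(b*k) + b


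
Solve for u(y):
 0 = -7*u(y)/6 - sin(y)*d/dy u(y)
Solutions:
 u(y) = C1*(cos(y) + 1)^(7/12)/(cos(y) - 1)^(7/12)


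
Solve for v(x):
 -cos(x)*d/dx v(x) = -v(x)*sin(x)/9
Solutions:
 v(x) = C1/cos(x)^(1/9)


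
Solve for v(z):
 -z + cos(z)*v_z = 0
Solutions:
 v(z) = C1 + Integral(z/cos(z), z)


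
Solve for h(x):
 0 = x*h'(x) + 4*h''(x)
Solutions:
 h(x) = C1 + C2*erf(sqrt(2)*x/4)


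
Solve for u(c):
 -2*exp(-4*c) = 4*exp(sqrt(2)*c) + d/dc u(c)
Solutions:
 u(c) = C1 - 2*sqrt(2)*exp(sqrt(2)*c) + exp(-4*c)/2


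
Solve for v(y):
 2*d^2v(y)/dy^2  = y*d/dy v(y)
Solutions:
 v(y) = C1 + C2*erfi(y/2)


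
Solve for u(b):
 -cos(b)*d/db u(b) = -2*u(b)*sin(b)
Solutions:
 u(b) = C1/cos(b)^2


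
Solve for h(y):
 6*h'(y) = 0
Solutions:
 h(y) = C1


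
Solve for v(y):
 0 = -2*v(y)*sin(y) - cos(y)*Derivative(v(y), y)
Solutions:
 v(y) = C1*cos(y)^2


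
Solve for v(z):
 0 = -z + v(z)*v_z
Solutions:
 v(z) = -sqrt(C1 + z^2)
 v(z) = sqrt(C1 + z^2)


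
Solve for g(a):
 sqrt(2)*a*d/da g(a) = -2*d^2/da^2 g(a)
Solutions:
 g(a) = C1 + C2*erf(2^(1/4)*a/2)


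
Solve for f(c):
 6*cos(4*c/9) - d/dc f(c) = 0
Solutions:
 f(c) = C1 + 27*sin(4*c/9)/2


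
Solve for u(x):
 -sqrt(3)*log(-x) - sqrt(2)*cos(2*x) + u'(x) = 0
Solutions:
 u(x) = C1 + sqrt(3)*x*(log(-x) - 1) + sqrt(2)*sin(2*x)/2


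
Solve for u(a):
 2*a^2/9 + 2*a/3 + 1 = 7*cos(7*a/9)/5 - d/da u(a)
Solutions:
 u(a) = C1 - 2*a^3/27 - a^2/3 - a + 9*sin(7*a/9)/5


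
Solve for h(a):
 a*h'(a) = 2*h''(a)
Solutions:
 h(a) = C1 + C2*erfi(a/2)


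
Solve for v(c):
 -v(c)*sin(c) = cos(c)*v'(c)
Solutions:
 v(c) = C1*cos(c)


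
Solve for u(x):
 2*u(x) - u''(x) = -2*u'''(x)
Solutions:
 u(x) = C1*exp(x*((6*sqrt(318) + 107)^(-1/3) + 2 + (6*sqrt(318) + 107)^(1/3))/12)*sin(sqrt(3)*x*(-(6*sqrt(318) + 107)^(1/3) + (6*sqrt(318) + 107)^(-1/3))/12) + C2*exp(x*((6*sqrt(318) + 107)^(-1/3) + 2 + (6*sqrt(318) + 107)^(1/3))/12)*cos(sqrt(3)*x*(-(6*sqrt(318) + 107)^(1/3) + (6*sqrt(318) + 107)^(-1/3))/12) + C3*exp(x*(-(6*sqrt(318) + 107)^(1/3) - 1/(6*sqrt(318) + 107)^(1/3) + 1)/6)


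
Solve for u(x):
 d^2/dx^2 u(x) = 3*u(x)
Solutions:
 u(x) = C1*exp(-sqrt(3)*x) + C2*exp(sqrt(3)*x)


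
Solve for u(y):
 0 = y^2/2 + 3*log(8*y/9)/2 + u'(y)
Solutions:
 u(y) = C1 - y^3/6 - 3*y*log(y)/2 - 9*y*log(2)/2 + 3*y/2 + 3*y*log(3)


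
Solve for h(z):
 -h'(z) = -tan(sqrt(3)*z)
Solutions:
 h(z) = C1 - sqrt(3)*log(cos(sqrt(3)*z))/3


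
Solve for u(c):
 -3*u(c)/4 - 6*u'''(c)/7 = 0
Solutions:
 u(c) = C3*exp(-7^(1/3)*c/2) + (C1*sin(sqrt(3)*7^(1/3)*c/4) + C2*cos(sqrt(3)*7^(1/3)*c/4))*exp(7^(1/3)*c/4)


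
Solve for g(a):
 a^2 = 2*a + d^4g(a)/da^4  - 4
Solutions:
 g(a) = C1 + C2*a + C3*a^2 + C4*a^3 + a^6/360 - a^5/60 + a^4/6


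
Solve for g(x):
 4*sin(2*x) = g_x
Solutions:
 g(x) = C1 - 2*cos(2*x)


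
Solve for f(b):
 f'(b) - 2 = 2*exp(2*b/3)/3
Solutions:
 f(b) = C1 + 2*b + exp(2*b/3)


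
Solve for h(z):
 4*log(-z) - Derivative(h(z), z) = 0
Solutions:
 h(z) = C1 + 4*z*log(-z) - 4*z


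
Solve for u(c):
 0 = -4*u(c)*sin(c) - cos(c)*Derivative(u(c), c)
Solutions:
 u(c) = C1*cos(c)^4


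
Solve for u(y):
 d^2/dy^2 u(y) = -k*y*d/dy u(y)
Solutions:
 u(y) = Piecewise((-sqrt(2)*sqrt(pi)*C1*erf(sqrt(2)*sqrt(k)*y/2)/(2*sqrt(k)) - C2, (k > 0) | (k < 0)), (-C1*y - C2, True))


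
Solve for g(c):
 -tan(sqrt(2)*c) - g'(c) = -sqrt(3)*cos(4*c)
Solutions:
 g(c) = C1 + sqrt(2)*log(cos(sqrt(2)*c))/2 + sqrt(3)*sin(4*c)/4


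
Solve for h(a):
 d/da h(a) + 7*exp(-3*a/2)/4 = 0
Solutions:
 h(a) = C1 + 7*exp(-3*a/2)/6


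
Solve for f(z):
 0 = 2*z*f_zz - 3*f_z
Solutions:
 f(z) = C1 + C2*z^(5/2)


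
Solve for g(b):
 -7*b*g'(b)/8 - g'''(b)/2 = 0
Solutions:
 g(b) = C1 + Integral(C2*airyai(-14^(1/3)*b/2) + C3*airybi(-14^(1/3)*b/2), b)


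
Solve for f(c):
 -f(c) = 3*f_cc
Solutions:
 f(c) = C1*sin(sqrt(3)*c/3) + C2*cos(sqrt(3)*c/3)


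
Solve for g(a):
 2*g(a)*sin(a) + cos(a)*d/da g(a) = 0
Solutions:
 g(a) = C1*cos(a)^2


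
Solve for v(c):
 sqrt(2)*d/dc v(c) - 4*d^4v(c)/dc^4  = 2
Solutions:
 v(c) = C1 + C4*exp(sqrt(2)*c/2) + sqrt(2)*c + (C2*sin(sqrt(6)*c/4) + C3*cos(sqrt(6)*c/4))*exp(-sqrt(2)*c/4)


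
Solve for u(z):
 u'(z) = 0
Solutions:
 u(z) = C1


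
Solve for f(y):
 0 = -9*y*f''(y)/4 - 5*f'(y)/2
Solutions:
 f(y) = C1 + C2/y^(1/9)


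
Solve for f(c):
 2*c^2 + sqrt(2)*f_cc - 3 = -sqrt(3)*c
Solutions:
 f(c) = C1 + C2*c - sqrt(2)*c^4/12 - sqrt(6)*c^3/12 + 3*sqrt(2)*c^2/4


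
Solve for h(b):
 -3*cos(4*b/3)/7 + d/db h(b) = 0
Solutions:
 h(b) = C1 + 9*sin(4*b/3)/28


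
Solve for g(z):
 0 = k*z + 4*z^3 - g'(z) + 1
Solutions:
 g(z) = C1 + k*z^2/2 + z^4 + z


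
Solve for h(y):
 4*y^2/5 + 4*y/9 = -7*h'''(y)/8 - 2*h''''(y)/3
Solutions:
 h(y) = C1 + C2*y + C3*y^2 + C4*exp(-21*y/16) - 8*y^5/525 + 244*y^4/6615 - 15616*y^3/138915


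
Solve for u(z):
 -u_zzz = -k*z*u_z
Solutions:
 u(z) = C1 + Integral(C2*airyai(k^(1/3)*z) + C3*airybi(k^(1/3)*z), z)


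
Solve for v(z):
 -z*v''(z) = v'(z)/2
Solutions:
 v(z) = C1 + C2*sqrt(z)


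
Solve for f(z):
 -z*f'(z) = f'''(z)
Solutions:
 f(z) = C1 + Integral(C2*airyai(-z) + C3*airybi(-z), z)


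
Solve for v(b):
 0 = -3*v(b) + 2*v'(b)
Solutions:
 v(b) = C1*exp(3*b/2)


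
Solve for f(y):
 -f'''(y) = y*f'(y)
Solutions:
 f(y) = C1 + Integral(C2*airyai(-y) + C3*airybi(-y), y)


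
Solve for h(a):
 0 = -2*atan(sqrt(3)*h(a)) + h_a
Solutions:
 Integral(1/atan(sqrt(3)*_y), (_y, h(a))) = C1 + 2*a


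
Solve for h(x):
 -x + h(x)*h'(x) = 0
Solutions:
 h(x) = -sqrt(C1 + x^2)
 h(x) = sqrt(C1 + x^2)


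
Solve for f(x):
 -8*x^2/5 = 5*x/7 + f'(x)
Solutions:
 f(x) = C1 - 8*x^3/15 - 5*x^2/14


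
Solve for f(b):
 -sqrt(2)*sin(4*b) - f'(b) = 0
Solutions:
 f(b) = C1 + sqrt(2)*cos(4*b)/4


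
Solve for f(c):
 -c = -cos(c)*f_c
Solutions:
 f(c) = C1 + Integral(c/cos(c), c)


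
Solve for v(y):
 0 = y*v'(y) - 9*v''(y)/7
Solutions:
 v(y) = C1 + C2*erfi(sqrt(14)*y/6)


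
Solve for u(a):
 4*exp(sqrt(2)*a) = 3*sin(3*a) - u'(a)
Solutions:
 u(a) = C1 - 2*sqrt(2)*exp(sqrt(2)*a) - cos(3*a)


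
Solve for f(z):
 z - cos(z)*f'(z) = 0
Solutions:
 f(z) = C1 + Integral(z/cos(z), z)


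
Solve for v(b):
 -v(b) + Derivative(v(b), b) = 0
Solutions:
 v(b) = C1*exp(b)


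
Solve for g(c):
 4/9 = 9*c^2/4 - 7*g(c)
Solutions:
 g(c) = 9*c^2/28 - 4/63


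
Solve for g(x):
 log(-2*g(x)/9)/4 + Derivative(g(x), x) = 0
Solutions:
 4*Integral(1/(log(-_y) - 2*log(3) + log(2)), (_y, g(x))) = C1 - x


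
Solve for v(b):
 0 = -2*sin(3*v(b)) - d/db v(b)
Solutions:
 v(b) = -acos((-C1 - exp(12*b))/(C1 - exp(12*b)))/3 + 2*pi/3
 v(b) = acos((-C1 - exp(12*b))/(C1 - exp(12*b)))/3


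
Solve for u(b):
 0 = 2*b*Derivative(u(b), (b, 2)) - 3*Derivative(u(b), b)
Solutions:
 u(b) = C1 + C2*b^(5/2)


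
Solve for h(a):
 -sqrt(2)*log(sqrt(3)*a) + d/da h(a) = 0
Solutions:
 h(a) = C1 + sqrt(2)*a*log(a) - sqrt(2)*a + sqrt(2)*a*log(3)/2


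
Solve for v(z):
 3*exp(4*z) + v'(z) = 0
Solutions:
 v(z) = C1 - 3*exp(4*z)/4


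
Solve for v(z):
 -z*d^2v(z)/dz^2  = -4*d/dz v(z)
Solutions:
 v(z) = C1 + C2*z^5


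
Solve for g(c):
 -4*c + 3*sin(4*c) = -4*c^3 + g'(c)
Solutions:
 g(c) = C1 + c^4 - 2*c^2 - 3*cos(4*c)/4


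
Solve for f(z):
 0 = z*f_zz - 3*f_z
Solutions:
 f(z) = C1 + C2*z^4


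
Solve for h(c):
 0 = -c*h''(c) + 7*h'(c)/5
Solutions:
 h(c) = C1 + C2*c^(12/5)


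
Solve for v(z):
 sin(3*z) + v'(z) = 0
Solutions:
 v(z) = C1 + cos(3*z)/3


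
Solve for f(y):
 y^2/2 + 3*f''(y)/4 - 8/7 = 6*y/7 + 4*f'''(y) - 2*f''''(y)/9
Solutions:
 f(y) = C1 + C2*y + C3*exp(3*y*(3 - sqrt(138)/4)) + C4*exp(3*y*(sqrt(138)/4 + 3)) - y^4/18 - 188*y^3/189 - 8480*y^2/567


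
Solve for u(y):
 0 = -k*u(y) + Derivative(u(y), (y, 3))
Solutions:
 u(y) = C1*exp(k^(1/3)*y) + C2*exp(k^(1/3)*y*(-1 + sqrt(3)*I)/2) + C3*exp(-k^(1/3)*y*(1 + sqrt(3)*I)/2)


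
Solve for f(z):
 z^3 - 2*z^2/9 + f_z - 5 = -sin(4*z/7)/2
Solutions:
 f(z) = C1 - z^4/4 + 2*z^3/27 + 5*z + 7*cos(4*z/7)/8


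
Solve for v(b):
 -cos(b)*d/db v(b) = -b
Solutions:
 v(b) = C1 + Integral(b/cos(b), b)


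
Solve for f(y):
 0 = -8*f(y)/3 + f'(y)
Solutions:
 f(y) = C1*exp(8*y/3)


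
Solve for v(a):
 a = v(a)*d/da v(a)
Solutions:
 v(a) = -sqrt(C1 + a^2)
 v(a) = sqrt(C1 + a^2)


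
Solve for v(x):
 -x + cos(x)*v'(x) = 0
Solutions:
 v(x) = C1 + Integral(x/cos(x), x)


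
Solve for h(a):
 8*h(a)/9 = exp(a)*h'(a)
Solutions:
 h(a) = C1*exp(-8*exp(-a)/9)


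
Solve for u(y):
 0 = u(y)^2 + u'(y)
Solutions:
 u(y) = 1/(C1 + y)


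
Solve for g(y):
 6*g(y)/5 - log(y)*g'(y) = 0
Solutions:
 g(y) = C1*exp(6*li(y)/5)


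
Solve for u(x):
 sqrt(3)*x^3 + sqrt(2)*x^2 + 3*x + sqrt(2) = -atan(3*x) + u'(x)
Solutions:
 u(x) = C1 + sqrt(3)*x^4/4 + sqrt(2)*x^3/3 + 3*x^2/2 + x*atan(3*x) + sqrt(2)*x - log(9*x^2 + 1)/6


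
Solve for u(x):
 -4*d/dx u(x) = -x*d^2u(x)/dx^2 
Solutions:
 u(x) = C1 + C2*x^5


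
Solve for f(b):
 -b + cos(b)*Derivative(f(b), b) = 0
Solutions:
 f(b) = C1 + Integral(b/cos(b), b)


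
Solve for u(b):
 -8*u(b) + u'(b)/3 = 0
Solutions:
 u(b) = C1*exp(24*b)


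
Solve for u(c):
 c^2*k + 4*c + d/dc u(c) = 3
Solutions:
 u(c) = C1 - c^3*k/3 - 2*c^2 + 3*c


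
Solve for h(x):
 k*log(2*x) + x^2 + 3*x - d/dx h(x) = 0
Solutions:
 h(x) = C1 + k*x*log(x) - k*x + k*x*log(2) + x^3/3 + 3*x^2/2


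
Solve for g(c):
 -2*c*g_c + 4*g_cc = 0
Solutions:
 g(c) = C1 + C2*erfi(c/2)


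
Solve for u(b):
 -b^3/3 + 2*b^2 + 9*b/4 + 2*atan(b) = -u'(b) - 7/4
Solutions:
 u(b) = C1 + b^4/12 - 2*b^3/3 - 9*b^2/8 - 2*b*atan(b) - 7*b/4 + log(b^2 + 1)


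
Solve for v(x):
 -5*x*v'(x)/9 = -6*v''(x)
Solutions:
 v(x) = C1 + C2*erfi(sqrt(15)*x/18)


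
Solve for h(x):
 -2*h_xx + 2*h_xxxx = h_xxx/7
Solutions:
 h(x) = C1 + C2*x + C3*exp(x*(1 - sqrt(785))/28) + C4*exp(x*(1 + sqrt(785))/28)


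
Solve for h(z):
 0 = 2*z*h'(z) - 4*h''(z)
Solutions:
 h(z) = C1 + C2*erfi(z/2)


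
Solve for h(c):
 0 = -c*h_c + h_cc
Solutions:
 h(c) = C1 + C2*erfi(sqrt(2)*c/2)


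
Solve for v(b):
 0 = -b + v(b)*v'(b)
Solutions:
 v(b) = -sqrt(C1 + b^2)
 v(b) = sqrt(C1 + b^2)


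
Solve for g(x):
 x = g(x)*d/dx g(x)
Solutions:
 g(x) = -sqrt(C1 + x^2)
 g(x) = sqrt(C1 + x^2)


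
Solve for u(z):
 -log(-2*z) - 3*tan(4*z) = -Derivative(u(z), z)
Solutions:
 u(z) = C1 + z*log(-z) - z + z*log(2) - 3*log(cos(4*z))/4


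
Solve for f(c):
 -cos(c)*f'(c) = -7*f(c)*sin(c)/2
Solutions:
 f(c) = C1/cos(c)^(7/2)


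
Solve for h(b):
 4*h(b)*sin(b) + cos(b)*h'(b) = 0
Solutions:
 h(b) = C1*cos(b)^4


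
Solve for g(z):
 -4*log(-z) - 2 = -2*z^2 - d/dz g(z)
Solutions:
 g(z) = C1 - 2*z^3/3 + 4*z*log(-z) - 2*z


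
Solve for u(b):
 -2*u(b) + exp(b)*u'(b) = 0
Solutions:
 u(b) = C1*exp(-2*exp(-b))


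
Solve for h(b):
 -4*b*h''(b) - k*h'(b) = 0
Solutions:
 h(b) = C1 + b^(1 - re(k)/4)*(C2*sin(log(b)*Abs(im(k))/4) + C3*cos(log(b)*im(k)/4))


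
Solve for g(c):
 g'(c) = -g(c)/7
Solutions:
 g(c) = C1*exp(-c/7)


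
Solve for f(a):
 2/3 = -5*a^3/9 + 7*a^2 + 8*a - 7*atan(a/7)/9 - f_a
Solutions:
 f(a) = C1 - 5*a^4/36 + 7*a^3/3 + 4*a^2 - 7*a*atan(a/7)/9 - 2*a/3 + 49*log(a^2 + 49)/18


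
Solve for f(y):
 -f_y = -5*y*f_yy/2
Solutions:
 f(y) = C1 + C2*y^(7/5)


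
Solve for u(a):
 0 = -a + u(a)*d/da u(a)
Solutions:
 u(a) = -sqrt(C1 + a^2)
 u(a) = sqrt(C1 + a^2)


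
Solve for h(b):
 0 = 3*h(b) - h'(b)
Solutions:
 h(b) = C1*exp(3*b)


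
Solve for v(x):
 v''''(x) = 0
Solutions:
 v(x) = C1 + C2*x + C3*x^2 + C4*x^3


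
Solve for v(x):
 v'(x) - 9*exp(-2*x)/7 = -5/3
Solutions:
 v(x) = C1 - 5*x/3 - 9*exp(-2*x)/14


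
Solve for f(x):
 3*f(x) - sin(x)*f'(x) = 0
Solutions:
 f(x) = C1*(cos(x) - 1)^(3/2)/(cos(x) + 1)^(3/2)


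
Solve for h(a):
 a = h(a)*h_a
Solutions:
 h(a) = -sqrt(C1 + a^2)
 h(a) = sqrt(C1 + a^2)


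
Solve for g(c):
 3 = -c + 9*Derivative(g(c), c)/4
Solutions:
 g(c) = C1 + 2*c^2/9 + 4*c/3


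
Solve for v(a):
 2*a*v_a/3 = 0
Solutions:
 v(a) = C1


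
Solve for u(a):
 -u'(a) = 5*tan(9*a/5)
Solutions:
 u(a) = C1 + 25*log(cos(9*a/5))/9


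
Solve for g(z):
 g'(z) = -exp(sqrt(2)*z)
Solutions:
 g(z) = C1 - sqrt(2)*exp(sqrt(2)*z)/2


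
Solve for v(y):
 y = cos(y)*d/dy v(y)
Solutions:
 v(y) = C1 + Integral(y/cos(y), y)


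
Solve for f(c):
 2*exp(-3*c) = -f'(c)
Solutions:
 f(c) = C1 + 2*exp(-3*c)/3


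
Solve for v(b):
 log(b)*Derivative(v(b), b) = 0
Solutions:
 v(b) = C1


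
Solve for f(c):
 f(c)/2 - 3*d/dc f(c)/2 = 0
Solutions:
 f(c) = C1*exp(c/3)


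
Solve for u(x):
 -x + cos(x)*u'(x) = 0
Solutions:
 u(x) = C1 + Integral(x/cos(x), x)


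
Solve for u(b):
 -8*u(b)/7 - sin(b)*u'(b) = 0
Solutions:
 u(b) = C1*(cos(b) + 1)^(4/7)/(cos(b) - 1)^(4/7)


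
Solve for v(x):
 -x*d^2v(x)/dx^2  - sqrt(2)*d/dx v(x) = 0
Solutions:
 v(x) = C1 + C2*x^(1 - sqrt(2))


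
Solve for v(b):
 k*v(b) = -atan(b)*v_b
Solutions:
 v(b) = C1*exp(-k*Integral(1/atan(b), b))


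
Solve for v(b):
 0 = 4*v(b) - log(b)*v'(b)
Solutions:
 v(b) = C1*exp(4*li(b))


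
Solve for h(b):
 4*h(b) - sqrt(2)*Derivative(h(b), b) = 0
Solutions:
 h(b) = C1*exp(2*sqrt(2)*b)


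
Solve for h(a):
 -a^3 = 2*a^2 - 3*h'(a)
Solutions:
 h(a) = C1 + a^4/12 + 2*a^3/9


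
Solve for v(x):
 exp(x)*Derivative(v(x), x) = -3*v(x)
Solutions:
 v(x) = C1*exp(3*exp(-x))


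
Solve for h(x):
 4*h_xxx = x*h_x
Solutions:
 h(x) = C1 + Integral(C2*airyai(2^(1/3)*x/2) + C3*airybi(2^(1/3)*x/2), x)


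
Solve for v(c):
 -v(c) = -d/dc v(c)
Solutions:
 v(c) = C1*exp(c)


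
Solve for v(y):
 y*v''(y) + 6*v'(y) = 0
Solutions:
 v(y) = C1 + C2/y^5


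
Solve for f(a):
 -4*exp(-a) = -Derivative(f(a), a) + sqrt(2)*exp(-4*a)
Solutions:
 f(a) = C1 - 4*exp(-a) - sqrt(2)*exp(-4*a)/4


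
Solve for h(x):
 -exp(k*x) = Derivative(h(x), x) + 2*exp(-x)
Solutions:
 h(x) = C1 + 2*exp(-x) - exp(k*x)/k


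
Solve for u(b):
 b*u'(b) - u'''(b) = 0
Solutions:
 u(b) = C1 + Integral(C2*airyai(b) + C3*airybi(b), b)


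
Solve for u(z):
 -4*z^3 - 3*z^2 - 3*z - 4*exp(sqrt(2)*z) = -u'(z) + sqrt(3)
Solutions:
 u(z) = C1 + z^4 + z^3 + 3*z^2/2 + sqrt(3)*z + 2*sqrt(2)*exp(sqrt(2)*z)


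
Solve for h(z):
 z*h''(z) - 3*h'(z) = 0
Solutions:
 h(z) = C1 + C2*z^4


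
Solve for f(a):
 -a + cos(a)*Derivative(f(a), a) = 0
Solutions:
 f(a) = C1 + Integral(a/cos(a), a)


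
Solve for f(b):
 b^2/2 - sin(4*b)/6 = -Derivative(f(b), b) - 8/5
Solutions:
 f(b) = C1 - b^3/6 - 8*b/5 - cos(4*b)/24


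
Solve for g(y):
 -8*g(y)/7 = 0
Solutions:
 g(y) = 0


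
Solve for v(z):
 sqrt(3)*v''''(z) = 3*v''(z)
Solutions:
 v(z) = C1 + C2*z + C3*exp(-3^(1/4)*z) + C4*exp(3^(1/4)*z)


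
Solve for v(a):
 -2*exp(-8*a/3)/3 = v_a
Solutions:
 v(a) = C1 + exp(-8*a/3)/4


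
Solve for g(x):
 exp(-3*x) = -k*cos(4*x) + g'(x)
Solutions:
 g(x) = C1 + k*sin(4*x)/4 - exp(-3*x)/3


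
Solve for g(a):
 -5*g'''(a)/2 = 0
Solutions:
 g(a) = C1 + C2*a + C3*a^2


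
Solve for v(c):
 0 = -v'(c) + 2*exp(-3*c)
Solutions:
 v(c) = C1 - 2*exp(-3*c)/3


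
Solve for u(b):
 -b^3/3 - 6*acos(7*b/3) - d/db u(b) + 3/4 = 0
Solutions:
 u(b) = C1 - b^4/12 - 6*b*acos(7*b/3) + 3*b/4 + 6*sqrt(9 - 49*b^2)/7


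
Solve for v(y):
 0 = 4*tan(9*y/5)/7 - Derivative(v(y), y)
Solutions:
 v(y) = C1 - 20*log(cos(9*y/5))/63


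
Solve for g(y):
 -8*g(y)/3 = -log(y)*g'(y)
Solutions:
 g(y) = C1*exp(8*li(y)/3)


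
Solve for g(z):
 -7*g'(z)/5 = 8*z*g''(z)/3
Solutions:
 g(z) = C1 + C2*z^(19/40)


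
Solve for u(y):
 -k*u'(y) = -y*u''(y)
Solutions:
 u(y) = C1 + y^(re(k) + 1)*(C2*sin(log(y)*Abs(im(k))) + C3*cos(log(y)*im(k)))


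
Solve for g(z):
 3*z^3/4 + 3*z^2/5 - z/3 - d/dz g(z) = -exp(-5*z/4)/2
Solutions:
 g(z) = C1 + 3*z^4/16 + z^3/5 - z^2/6 - 2*exp(-5*z/4)/5


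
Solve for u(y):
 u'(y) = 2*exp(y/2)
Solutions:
 u(y) = C1 + 4*exp(y/2)


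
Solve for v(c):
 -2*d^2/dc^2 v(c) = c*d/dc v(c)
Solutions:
 v(c) = C1 + C2*erf(c/2)


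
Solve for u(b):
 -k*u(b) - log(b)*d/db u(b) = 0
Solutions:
 u(b) = C1*exp(-k*li(b))


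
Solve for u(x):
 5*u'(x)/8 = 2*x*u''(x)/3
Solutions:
 u(x) = C1 + C2*x^(31/16)


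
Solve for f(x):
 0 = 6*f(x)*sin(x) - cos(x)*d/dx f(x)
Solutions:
 f(x) = C1/cos(x)^6


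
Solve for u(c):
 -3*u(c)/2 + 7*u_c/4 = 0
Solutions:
 u(c) = C1*exp(6*c/7)


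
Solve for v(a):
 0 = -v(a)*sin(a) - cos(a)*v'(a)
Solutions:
 v(a) = C1*cos(a)


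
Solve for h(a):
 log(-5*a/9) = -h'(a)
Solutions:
 h(a) = C1 - a*log(-a) + a*(-log(5) + 1 + 2*log(3))


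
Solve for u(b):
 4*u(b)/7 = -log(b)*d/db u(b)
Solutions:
 u(b) = C1*exp(-4*li(b)/7)


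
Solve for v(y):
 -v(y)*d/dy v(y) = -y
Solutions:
 v(y) = -sqrt(C1 + y^2)
 v(y) = sqrt(C1 + y^2)


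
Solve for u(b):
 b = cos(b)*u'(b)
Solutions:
 u(b) = C1 + Integral(b/cos(b), b)


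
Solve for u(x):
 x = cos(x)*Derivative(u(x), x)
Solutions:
 u(x) = C1 + Integral(x/cos(x), x)


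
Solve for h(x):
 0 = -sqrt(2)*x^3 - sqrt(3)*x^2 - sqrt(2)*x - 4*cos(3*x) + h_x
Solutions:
 h(x) = C1 + sqrt(2)*x^4/4 + sqrt(3)*x^3/3 + sqrt(2)*x^2/2 + 4*sin(3*x)/3


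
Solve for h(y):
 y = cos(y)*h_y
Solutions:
 h(y) = C1 + Integral(y/cos(y), y)


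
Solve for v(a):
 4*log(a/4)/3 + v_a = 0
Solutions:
 v(a) = C1 - 4*a*log(a)/3 + 4*a/3 + 8*a*log(2)/3


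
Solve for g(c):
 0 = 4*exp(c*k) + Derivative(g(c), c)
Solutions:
 g(c) = C1 - 4*exp(c*k)/k


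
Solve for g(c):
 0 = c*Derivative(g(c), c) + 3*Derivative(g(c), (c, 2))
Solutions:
 g(c) = C1 + C2*erf(sqrt(6)*c/6)


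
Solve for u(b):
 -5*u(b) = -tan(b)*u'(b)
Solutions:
 u(b) = C1*sin(b)^5


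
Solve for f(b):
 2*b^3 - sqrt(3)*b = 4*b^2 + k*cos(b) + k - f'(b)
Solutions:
 f(b) = C1 - b^4/2 + 4*b^3/3 + sqrt(3)*b^2/2 + b*k + k*sin(b)


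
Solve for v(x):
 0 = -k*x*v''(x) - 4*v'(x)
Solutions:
 v(x) = C1 + x^(((re(k) - 4)*re(k) + im(k)^2)/(re(k)^2 + im(k)^2))*(C2*sin(4*log(x)*Abs(im(k))/(re(k)^2 + im(k)^2)) + C3*cos(4*log(x)*im(k)/(re(k)^2 + im(k)^2)))


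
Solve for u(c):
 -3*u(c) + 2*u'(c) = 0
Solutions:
 u(c) = C1*exp(3*c/2)


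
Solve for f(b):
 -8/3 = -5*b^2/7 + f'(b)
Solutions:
 f(b) = C1 + 5*b^3/21 - 8*b/3


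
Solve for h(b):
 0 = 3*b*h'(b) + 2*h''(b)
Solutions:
 h(b) = C1 + C2*erf(sqrt(3)*b/2)


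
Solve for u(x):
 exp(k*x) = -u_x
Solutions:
 u(x) = C1 - exp(k*x)/k


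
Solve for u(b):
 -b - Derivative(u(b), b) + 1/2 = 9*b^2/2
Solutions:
 u(b) = C1 - 3*b^3/2 - b^2/2 + b/2


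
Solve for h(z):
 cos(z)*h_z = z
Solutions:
 h(z) = C1 + Integral(z/cos(z), z)


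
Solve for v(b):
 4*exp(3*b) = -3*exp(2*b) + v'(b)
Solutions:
 v(b) = C1 + 4*exp(3*b)/3 + 3*exp(2*b)/2


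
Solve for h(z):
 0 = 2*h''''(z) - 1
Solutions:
 h(z) = C1 + C2*z + C3*z^2 + C4*z^3 + z^4/48


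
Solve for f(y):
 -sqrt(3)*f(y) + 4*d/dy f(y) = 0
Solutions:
 f(y) = C1*exp(sqrt(3)*y/4)


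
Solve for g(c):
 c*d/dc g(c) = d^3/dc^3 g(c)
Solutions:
 g(c) = C1 + Integral(C2*airyai(c) + C3*airybi(c), c)


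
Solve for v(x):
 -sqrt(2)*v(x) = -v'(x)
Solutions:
 v(x) = C1*exp(sqrt(2)*x)


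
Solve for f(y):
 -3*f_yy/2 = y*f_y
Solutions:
 f(y) = C1 + C2*erf(sqrt(3)*y/3)


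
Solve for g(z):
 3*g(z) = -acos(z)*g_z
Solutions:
 g(z) = C1*exp(-3*Integral(1/acos(z), z))


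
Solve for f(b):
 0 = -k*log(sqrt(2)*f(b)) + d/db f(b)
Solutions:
 Integral(1/(2*log(_y) + log(2)), (_y, f(b))) = C1 + b*k/2


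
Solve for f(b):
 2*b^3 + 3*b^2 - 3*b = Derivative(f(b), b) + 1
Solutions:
 f(b) = C1 + b^4/2 + b^3 - 3*b^2/2 - b


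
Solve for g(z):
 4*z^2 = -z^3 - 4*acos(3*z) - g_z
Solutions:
 g(z) = C1 - z^4/4 - 4*z^3/3 - 4*z*acos(3*z) + 4*sqrt(1 - 9*z^2)/3


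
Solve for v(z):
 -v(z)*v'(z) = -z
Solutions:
 v(z) = -sqrt(C1 + z^2)
 v(z) = sqrt(C1 + z^2)


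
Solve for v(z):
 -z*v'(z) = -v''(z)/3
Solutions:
 v(z) = C1 + C2*erfi(sqrt(6)*z/2)


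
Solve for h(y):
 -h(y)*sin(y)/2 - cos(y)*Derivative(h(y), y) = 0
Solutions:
 h(y) = C1*sqrt(cos(y))


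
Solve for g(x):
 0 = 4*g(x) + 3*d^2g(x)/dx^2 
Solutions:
 g(x) = C1*sin(2*sqrt(3)*x/3) + C2*cos(2*sqrt(3)*x/3)


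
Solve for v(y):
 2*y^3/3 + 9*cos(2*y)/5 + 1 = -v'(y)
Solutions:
 v(y) = C1 - y^4/6 - y - 9*sin(y)*cos(y)/5


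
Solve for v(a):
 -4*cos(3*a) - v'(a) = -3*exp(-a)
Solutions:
 v(a) = C1 - 4*sin(3*a)/3 - 3*exp(-a)


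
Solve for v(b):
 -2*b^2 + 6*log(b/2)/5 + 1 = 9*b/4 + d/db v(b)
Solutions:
 v(b) = C1 - 2*b^3/3 - 9*b^2/8 + 6*b*log(b)/5 - 6*b*log(2)/5 - b/5


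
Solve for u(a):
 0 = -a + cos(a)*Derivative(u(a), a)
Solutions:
 u(a) = C1 + Integral(a/cos(a), a)


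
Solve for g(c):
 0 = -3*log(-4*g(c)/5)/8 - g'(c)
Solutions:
 8*Integral(1/(log(-_y) - log(5) + 2*log(2)), (_y, g(c)))/3 = C1 - c


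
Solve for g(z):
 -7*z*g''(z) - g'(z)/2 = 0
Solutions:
 g(z) = C1 + C2*z^(13/14)


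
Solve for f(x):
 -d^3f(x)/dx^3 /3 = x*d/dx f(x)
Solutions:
 f(x) = C1 + Integral(C2*airyai(-3^(1/3)*x) + C3*airybi(-3^(1/3)*x), x)


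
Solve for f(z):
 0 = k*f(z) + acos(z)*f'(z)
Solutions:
 f(z) = C1*exp(-k*Integral(1/acos(z), z))


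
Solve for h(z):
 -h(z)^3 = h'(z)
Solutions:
 h(z) = -sqrt(2)*sqrt(-1/(C1 - z))/2
 h(z) = sqrt(2)*sqrt(-1/(C1 - z))/2


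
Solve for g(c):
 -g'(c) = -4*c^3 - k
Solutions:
 g(c) = C1 + c^4 + c*k


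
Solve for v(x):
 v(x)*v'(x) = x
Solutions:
 v(x) = -sqrt(C1 + x^2)
 v(x) = sqrt(C1 + x^2)


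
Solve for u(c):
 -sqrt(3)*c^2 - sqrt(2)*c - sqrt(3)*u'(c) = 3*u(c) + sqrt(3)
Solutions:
 u(c) = C1*exp(-sqrt(3)*c) - sqrt(3)*c^2/3 - sqrt(2)*c/3 + 2*c/3 - 5*sqrt(3)/9 + sqrt(6)/9


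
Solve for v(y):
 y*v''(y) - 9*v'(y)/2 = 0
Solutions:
 v(y) = C1 + C2*y^(11/2)


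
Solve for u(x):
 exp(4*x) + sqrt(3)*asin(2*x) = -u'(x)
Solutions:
 u(x) = C1 - sqrt(3)*(x*asin(2*x) + sqrt(1 - 4*x^2)/2) - exp(4*x)/4


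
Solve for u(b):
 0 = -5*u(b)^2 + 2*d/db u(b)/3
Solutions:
 u(b) = -2/(C1 + 15*b)


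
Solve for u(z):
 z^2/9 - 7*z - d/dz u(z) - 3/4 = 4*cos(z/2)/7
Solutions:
 u(z) = C1 + z^3/27 - 7*z^2/2 - 3*z/4 - 8*sin(z/2)/7


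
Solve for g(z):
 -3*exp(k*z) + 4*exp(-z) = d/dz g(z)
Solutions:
 g(z) = C1 - 4*exp(-z) - 3*exp(k*z)/k


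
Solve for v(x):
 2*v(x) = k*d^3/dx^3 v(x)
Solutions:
 v(x) = C1*exp(2^(1/3)*x*(1/k)^(1/3)) + C2*exp(2^(1/3)*x*(-1 + sqrt(3)*I)*(1/k)^(1/3)/2) + C3*exp(-2^(1/3)*x*(1 + sqrt(3)*I)*(1/k)^(1/3)/2)


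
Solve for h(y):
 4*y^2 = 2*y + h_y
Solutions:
 h(y) = C1 + 4*y^3/3 - y^2


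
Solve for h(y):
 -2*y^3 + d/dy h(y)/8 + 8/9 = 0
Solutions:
 h(y) = C1 + 4*y^4 - 64*y/9


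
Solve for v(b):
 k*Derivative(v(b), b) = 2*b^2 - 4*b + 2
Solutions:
 v(b) = C1 + 2*b^3/(3*k) - 2*b^2/k + 2*b/k


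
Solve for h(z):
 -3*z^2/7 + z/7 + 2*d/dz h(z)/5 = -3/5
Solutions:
 h(z) = C1 + 5*z^3/14 - 5*z^2/28 - 3*z/2


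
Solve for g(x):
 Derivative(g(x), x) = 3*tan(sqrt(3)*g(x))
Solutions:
 g(x) = sqrt(3)*(pi - asin(C1*exp(3*sqrt(3)*x)))/3
 g(x) = sqrt(3)*asin(C1*exp(3*sqrt(3)*x))/3


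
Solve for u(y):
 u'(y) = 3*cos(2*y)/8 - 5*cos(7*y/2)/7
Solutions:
 u(y) = C1 + 3*sin(2*y)/16 - 10*sin(7*y/2)/49


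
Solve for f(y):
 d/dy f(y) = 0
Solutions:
 f(y) = C1


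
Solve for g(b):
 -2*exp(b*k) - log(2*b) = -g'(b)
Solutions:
 g(b) = C1 + b*log(b) + b*(-1 + log(2)) + Piecewise((2*exp(b*k)/k, Ne(k, 0)), (2*b, True))


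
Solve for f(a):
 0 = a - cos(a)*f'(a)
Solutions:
 f(a) = C1 + Integral(a/cos(a), a)


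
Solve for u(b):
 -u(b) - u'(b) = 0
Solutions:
 u(b) = C1*exp(-b)


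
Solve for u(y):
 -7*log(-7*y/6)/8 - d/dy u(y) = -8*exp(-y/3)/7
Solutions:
 u(y) = C1 - 7*y*log(-y)/8 + 7*y*(-log(7) + 1 + log(6))/8 - 24*exp(-y/3)/7


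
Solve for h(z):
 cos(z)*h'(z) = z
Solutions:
 h(z) = C1 + Integral(z/cos(z), z)


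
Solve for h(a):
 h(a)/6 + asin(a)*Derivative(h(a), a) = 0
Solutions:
 h(a) = C1*exp(-Integral(1/asin(a), a)/6)


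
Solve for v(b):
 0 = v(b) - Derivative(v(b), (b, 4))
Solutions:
 v(b) = C1*exp(-b) + C2*exp(b) + C3*sin(b) + C4*cos(b)


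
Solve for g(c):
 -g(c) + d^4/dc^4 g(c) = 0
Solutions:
 g(c) = C1*exp(-c) + C2*exp(c) + C3*sin(c) + C4*cos(c)


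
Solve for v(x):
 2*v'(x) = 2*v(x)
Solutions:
 v(x) = C1*exp(x)


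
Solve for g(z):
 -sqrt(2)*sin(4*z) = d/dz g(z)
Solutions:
 g(z) = C1 + sqrt(2)*cos(4*z)/4


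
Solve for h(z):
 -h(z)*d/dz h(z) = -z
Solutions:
 h(z) = -sqrt(C1 + z^2)
 h(z) = sqrt(C1 + z^2)


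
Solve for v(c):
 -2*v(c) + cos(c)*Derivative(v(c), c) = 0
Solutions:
 v(c) = C1*(sin(c) + 1)/(sin(c) - 1)


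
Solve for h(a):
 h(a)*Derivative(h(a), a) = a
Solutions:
 h(a) = -sqrt(C1 + a^2)
 h(a) = sqrt(C1 + a^2)


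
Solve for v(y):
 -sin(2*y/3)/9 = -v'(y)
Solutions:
 v(y) = C1 - cos(2*y/3)/6


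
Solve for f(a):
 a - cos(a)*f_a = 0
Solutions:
 f(a) = C1 + Integral(a/cos(a), a)


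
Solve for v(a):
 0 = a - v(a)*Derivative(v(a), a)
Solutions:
 v(a) = -sqrt(C1 + a^2)
 v(a) = sqrt(C1 + a^2)


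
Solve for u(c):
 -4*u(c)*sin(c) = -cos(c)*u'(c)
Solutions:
 u(c) = C1/cos(c)^4


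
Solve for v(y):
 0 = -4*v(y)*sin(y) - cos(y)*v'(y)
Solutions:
 v(y) = C1*cos(y)^4


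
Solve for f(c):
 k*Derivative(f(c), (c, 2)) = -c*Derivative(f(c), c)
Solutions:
 f(c) = C1 + C2*sqrt(k)*erf(sqrt(2)*c*sqrt(1/k)/2)


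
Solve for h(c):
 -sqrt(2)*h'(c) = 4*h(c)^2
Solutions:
 h(c) = 1/(C1 + 2*sqrt(2)*c)


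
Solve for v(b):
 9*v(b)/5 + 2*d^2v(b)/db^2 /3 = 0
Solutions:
 v(b) = C1*sin(3*sqrt(30)*b/10) + C2*cos(3*sqrt(30)*b/10)


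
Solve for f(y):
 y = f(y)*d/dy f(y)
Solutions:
 f(y) = -sqrt(C1 + y^2)
 f(y) = sqrt(C1 + y^2)


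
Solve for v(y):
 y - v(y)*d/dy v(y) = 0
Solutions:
 v(y) = -sqrt(C1 + y^2)
 v(y) = sqrt(C1 + y^2)


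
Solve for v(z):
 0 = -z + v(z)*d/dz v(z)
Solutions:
 v(z) = -sqrt(C1 + z^2)
 v(z) = sqrt(C1 + z^2)


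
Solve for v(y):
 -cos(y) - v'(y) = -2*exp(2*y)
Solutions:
 v(y) = C1 + exp(2*y) - sin(y)


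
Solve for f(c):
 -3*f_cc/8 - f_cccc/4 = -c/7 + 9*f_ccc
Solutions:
 f(c) = C1 + C2*c + C3*exp(c*(-18 + sqrt(1290)/2)) + C4*exp(-c*(sqrt(1290)/2 + 18)) + 4*c^3/63 - 32*c^2/7


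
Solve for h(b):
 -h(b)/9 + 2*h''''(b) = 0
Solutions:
 h(b) = C1*exp(-2^(3/4)*sqrt(3)*b/6) + C2*exp(2^(3/4)*sqrt(3)*b/6) + C3*sin(2^(3/4)*sqrt(3)*b/6) + C4*cos(2^(3/4)*sqrt(3)*b/6)


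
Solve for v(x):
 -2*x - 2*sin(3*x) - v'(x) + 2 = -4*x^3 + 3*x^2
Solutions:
 v(x) = C1 + x^4 - x^3 - x^2 + 2*x + 2*cos(3*x)/3


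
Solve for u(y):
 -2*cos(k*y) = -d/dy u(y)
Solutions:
 u(y) = C1 + 2*sin(k*y)/k


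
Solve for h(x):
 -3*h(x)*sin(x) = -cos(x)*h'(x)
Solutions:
 h(x) = C1/cos(x)^3


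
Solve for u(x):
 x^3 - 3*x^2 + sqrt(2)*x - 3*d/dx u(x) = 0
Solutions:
 u(x) = C1 + x^4/12 - x^3/3 + sqrt(2)*x^2/6


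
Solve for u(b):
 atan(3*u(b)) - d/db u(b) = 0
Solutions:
 Integral(1/atan(3*_y), (_y, u(b))) = C1 + b


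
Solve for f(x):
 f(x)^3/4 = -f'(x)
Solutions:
 f(x) = -sqrt(2)*sqrt(-1/(C1 - x))
 f(x) = sqrt(2)*sqrt(-1/(C1 - x))


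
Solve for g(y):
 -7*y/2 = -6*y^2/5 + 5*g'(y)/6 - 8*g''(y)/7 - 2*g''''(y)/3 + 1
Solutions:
 g(y) = C1 + C2*exp(7^(1/3)*y*(-(245 + sqrt(88697))^(1/3) + 16*7^(1/3)/(245 + sqrt(88697))^(1/3))/28)*sin(sqrt(3)*7^(1/3)*y*(16*7^(1/3)/(245 + sqrt(88697))^(1/3) + (245 + sqrt(88697))^(1/3))/28) + C3*exp(7^(1/3)*y*(-(245 + sqrt(88697))^(1/3) + 16*7^(1/3)/(245 + sqrt(88697))^(1/3))/28)*cos(sqrt(3)*7^(1/3)*y*(16*7^(1/3)/(245 + sqrt(88697))^(1/3) + (245 + sqrt(88697))^(1/3))/28) + C4*exp(-7^(1/3)*y*(-(245 + sqrt(88697))^(1/3) + 16*7^(1/3)/(245 + sqrt(88697))^(1/3))/14) + 12*y^3/25 - 219*y^2/1750 - 47262*y/30625


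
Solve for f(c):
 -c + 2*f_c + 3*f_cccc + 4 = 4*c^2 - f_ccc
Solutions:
 f(c) = C1 + C4*exp(-c) + 2*c^3/3 + c^2/4 - 4*c + (C2*sin(sqrt(5)*c/3) + C3*cos(sqrt(5)*c/3))*exp(c/3)


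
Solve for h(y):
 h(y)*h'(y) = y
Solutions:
 h(y) = -sqrt(C1 + y^2)
 h(y) = sqrt(C1 + y^2)


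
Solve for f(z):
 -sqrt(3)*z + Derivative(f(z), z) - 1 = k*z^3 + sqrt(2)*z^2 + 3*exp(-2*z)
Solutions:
 f(z) = C1 + k*z^4/4 + sqrt(2)*z^3/3 + sqrt(3)*z^2/2 + z - 3*exp(-2*z)/2


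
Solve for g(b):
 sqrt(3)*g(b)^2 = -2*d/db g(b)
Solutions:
 g(b) = 2/(C1 + sqrt(3)*b)


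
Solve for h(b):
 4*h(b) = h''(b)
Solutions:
 h(b) = C1*exp(-2*b) + C2*exp(2*b)


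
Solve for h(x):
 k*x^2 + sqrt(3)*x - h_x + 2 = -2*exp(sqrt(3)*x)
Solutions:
 h(x) = C1 + k*x^3/3 + sqrt(3)*x^2/2 + 2*x + 2*sqrt(3)*exp(sqrt(3)*x)/3


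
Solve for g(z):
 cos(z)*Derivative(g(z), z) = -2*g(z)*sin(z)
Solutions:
 g(z) = C1*cos(z)^2


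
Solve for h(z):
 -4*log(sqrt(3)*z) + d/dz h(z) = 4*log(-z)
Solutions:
 h(z) = C1 + 8*z*log(z) + 2*z*(-4 + log(3) + 2*I*pi)


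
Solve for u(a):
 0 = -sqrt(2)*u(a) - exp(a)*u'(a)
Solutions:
 u(a) = C1*exp(sqrt(2)*exp(-a))
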